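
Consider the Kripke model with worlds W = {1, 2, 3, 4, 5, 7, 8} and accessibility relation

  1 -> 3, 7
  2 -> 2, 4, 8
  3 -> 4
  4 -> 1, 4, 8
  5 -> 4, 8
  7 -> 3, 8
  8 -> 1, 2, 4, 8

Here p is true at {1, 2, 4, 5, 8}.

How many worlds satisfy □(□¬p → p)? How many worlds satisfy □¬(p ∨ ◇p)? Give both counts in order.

7 and 0

For □(□¬p → p):
1: successors {3, 7}; □¬p → p there: 3:T, 7:T. ✓
2: successors {2, 4, 8}; □¬p → p there: 2:T, 4:T, 8:T. ✓
3: successors {4}; □¬p → p there: 4:T. ✓
4: successors {1, 4, 8}; □¬p → p there: 1:T, 4:T, 8:T. ✓
5: successors {4, 8}; □¬p → p there: 4:T, 8:T. ✓
7: successors {3, 8}; □¬p → p there: 3:T, 8:T. ✓
8: successors {1, 2, 4, 8}; □¬p → p there: 1:T, 2:T, 4:T, 8:T. ✓
— 7 worlds.
For □¬(p ∨ ◇p):
1: successors {3, 7}; ¬(p ∨ ◇p) there: 3:F, 7:F. ✗
2: successors {2, 4, 8}; ¬(p ∨ ◇p) there: 2:F, 4:F, 8:F. ✗
3: successors {4}; ¬(p ∨ ◇p) there: 4:F. ✗
4: successors {1, 4, 8}; ¬(p ∨ ◇p) there: 1:F, 4:F, 8:F. ✗
5: successors {4, 8}; ¬(p ∨ ◇p) there: 4:F, 8:F. ✗
7: successors {3, 8}; ¬(p ∨ ◇p) there: 3:F, 8:F. ✗
8: successors {1, 2, 4, 8}; ¬(p ∨ ◇p) there: 1:F, 2:F, 4:F, 8:F. ✗
— 0 worlds.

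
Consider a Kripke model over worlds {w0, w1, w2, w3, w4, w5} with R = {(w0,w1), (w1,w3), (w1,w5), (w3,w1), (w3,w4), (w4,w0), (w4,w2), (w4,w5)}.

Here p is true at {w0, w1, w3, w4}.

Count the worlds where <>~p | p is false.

2

w0: <>~p is F, p is T. ✓
w1: <>~p is T, p is T. ✓
w2: <>~p is F, p is F. ✗
w3: <>~p is F, p is T. ✓
w4: <>~p is T, p is T. ✓
w5: <>~p is F, p is F. ✗
Satisfying worlds: {w0, w1, w3, w4}.
So <>~p | p fails at the other 2 worlds.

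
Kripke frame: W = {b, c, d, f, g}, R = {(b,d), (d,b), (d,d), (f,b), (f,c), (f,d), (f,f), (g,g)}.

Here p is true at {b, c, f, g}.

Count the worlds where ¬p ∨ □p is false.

b: ¬p is F, □p is F. ✗
c: ¬p is F, □p is T. ✓
d: ¬p is T, □p is F. ✓
f: ¬p is F, □p is F. ✗
g: ¬p is F, □p is T. ✓
Satisfying worlds: {c, d, g}.
So ¬p ∨ □p fails at the other 2 worlds.

2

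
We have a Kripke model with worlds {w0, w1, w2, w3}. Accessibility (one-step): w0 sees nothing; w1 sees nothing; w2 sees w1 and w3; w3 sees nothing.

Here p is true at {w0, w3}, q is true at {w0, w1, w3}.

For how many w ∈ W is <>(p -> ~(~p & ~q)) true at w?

w0: no successors, so <>(p -> ~(~p & ~q)) fails. ✗
w1: no successors, so <>(p -> ~(~p & ~q)) fails. ✗
w2: successors {w1, w3}; p -> ~(~p & ~q) there: w1:T, w3:T. ✓
w3: no successors, so <>(p -> ~(~p & ~q)) fails. ✗
Satisfying worlds: {w2}.

1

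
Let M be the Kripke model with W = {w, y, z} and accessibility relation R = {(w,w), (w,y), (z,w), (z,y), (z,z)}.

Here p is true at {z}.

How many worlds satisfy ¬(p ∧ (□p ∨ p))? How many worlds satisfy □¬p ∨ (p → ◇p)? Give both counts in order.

For ¬(p ∧ (□p ∨ p)):
w: p ∧ (□p ∨ p) is F. ✓
y: p ∧ (□p ∨ p) is F. ✓
z: p ∧ (□p ∨ p) is T. ✗
— 2 worlds.
For □¬p ∨ (p → ◇p):
w: □¬p is T, p → ◇p is T. ✓
y: □¬p is T, p → ◇p is T. ✓
z: □¬p is F, p → ◇p is T. ✓
— 3 worlds.

2 and 3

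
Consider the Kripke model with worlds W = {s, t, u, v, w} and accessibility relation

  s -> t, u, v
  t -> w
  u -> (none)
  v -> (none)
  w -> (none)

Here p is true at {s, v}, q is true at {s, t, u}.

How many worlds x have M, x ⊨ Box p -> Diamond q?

2

s: Box p is F, Diamond q is T. ✓
t: Box p is F, Diamond q is F. ✓
u: Box p is T, Diamond q is F. ✗
v: Box p is T, Diamond q is F. ✗
w: Box p is T, Diamond q is F. ✗
Satisfying worlds: {s, t}.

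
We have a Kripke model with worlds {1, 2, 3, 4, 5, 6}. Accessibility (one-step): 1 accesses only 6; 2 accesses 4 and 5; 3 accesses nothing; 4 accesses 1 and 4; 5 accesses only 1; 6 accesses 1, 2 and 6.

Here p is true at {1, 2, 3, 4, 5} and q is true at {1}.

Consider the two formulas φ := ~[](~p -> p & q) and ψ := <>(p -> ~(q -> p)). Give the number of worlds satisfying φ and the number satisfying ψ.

For ~[](~p -> p & q):
1: [](~p -> p & q) is F. ✓
2: [](~p -> p & q) is T. ✗
3: [](~p -> p & q) is T. ✗
4: [](~p -> p & q) is T. ✗
5: [](~p -> p & q) is T. ✗
6: [](~p -> p & q) is F. ✓
— 2 worlds.
For <>(p -> ~(q -> p)):
1: successors {6}; p -> ~(q -> p) there: 6:T. ✓
2: successors {4, 5}; p -> ~(q -> p) there: 4:F, 5:F. ✗
3: no successors, so <>(p -> ~(q -> p)) fails. ✗
4: successors {1, 4}; p -> ~(q -> p) there: 1:F, 4:F. ✗
5: successors {1}; p -> ~(q -> p) there: 1:F. ✗
6: successors {1, 2, 6}; p -> ~(q -> p) there: 1:F, 2:F, 6:T. ✓
— 2 worlds.

2 and 2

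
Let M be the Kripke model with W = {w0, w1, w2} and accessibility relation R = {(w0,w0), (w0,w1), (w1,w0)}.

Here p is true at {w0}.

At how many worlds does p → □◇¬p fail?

1

w0: p is T, □◇¬p is F. ✗
w1: p is F, □◇¬p is T. ✓
w2: p is F, □◇¬p is T. ✓
Satisfying worlds: {w1, w2}.
So p → □◇¬p fails at the other 1 world.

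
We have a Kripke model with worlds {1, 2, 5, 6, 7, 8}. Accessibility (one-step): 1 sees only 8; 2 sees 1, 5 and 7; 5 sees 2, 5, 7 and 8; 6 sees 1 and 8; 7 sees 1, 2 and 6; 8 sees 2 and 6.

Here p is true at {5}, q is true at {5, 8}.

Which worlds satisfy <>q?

1: successors {8}; q there: 8:T. ✓
2: successors {1, 5, 7}; q there: 1:F, 5:T, 7:F. ✓
5: successors {2, 5, 7, 8}; q there: 2:F, 5:T, 7:F, 8:T. ✓
6: successors {1, 8}; q there: 1:F, 8:T. ✓
7: successors {1, 2, 6}; q there: 1:F, 2:F, 6:F. ✗
8: successors {2, 6}; q there: 2:F, 6:F. ✗

{1, 2, 5, 6}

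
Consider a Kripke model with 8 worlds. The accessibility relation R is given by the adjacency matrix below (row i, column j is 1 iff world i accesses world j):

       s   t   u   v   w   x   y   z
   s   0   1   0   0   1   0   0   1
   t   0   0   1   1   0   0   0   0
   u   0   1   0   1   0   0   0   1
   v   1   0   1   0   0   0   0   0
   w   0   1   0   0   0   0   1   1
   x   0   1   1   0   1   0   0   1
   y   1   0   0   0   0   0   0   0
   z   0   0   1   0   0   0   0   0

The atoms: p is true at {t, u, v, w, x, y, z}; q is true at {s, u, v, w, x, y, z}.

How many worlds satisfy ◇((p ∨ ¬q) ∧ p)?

s: successors {t, w, z}; (p ∨ ¬q) ∧ p there: t:T, w:T, z:T. ✓
t: successors {u, v}; (p ∨ ¬q) ∧ p there: u:T, v:T. ✓
u: successors {t, v, z}; (p ∨ ¬q) ∧ p there: t:T, v:T, z:T. ✓
v: successors {s, u}; (p ∨ ¬q) ∧ p there: s:F, u:T. ✓
w: successors {t, y, z}; (p ∨ ¬q) ∧ p there: t:T, y:T, z:T. ✓
x: successors {t, u, w, z}; (p ∨ ¬q) ∧ p there: t:T, u:T, w:T, z:T. ✓
y: successors {s}; (p ∨ ¬q) ∧ p there: s:F. ✗
z: successors {u}; (p ∨ ¬q) ∧ p there: u:T. ✓
Satisfying worlds: {s, t, u, v, w, x, z}.

7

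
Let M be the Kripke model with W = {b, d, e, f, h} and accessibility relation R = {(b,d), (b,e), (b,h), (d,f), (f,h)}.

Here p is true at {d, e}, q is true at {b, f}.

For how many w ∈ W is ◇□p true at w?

b: successors {d, e, h}; □p there: d:F, e:T, h:T. ✓
d: successors {f}; □p there: f:F. ✗
e: no successors, so ◇□p fails. ✗
f: successors {h}; □p there: h:T. ✓
h: no successors, so ◇□p fails. ✗
Satisfying worlds: {b, f}.

2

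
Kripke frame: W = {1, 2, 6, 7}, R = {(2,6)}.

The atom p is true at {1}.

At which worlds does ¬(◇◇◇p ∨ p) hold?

{2, 6, 7}

1: ◇◇◇p ∨ p is T. ✗
2: ◇◇◇p ∨ p is F. ✓
6: ◇◇◇p ∨ p is F. ✓
7: ◇◇◇p ∨ p is F. ✓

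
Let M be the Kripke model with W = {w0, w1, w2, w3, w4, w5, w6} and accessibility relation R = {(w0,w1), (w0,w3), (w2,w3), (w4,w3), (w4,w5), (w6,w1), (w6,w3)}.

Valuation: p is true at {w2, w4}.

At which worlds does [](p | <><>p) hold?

{w1, w3, w5}

w0: successors {w1, w3}; p | <><>p there: w1:F, w3:F. ✗
w1: no successors, so [](p | <><>p) holds vacuously. ✓
w2: successors {w3}; p | <><>p there: w3:F. ✗
w3: no successors, so [](p | <><>p) holds vacuously. ✓
w4: successors {w3, w5}; p | <><>p there: w3:F, w5:F. ✗
w5: no successors, so [](p | <><>p) holds vacuously. ✓
w6: successors {w1, w3}; p | <><>p there: w1:F, w3:F. ✗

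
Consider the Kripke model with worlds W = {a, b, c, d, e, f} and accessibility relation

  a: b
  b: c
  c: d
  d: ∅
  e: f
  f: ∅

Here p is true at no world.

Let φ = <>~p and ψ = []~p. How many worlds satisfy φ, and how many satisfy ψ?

For <>~p:
a: successors {b}; ~p there: b:T. ✓
b: successors {c}; ~p there: c:T. ✓
c: successors {d}; ~p there: d:T. ✓
d: no successors, so <>~p fails. ✗
e: successors {f}; ~p there: f:T. ✓
f: no successors, so <>~p fails. ✗
— 4 worlds.
For []~p:
a: successors {b}; ~p there: b:T. ✓
b: successors {c}; ~p there: c:T. ✓
c: successors {d}; ~p there: d:T. ✓
d: no successors, so []~p holds vacuously. ✓
e: successors {f}; ~p there: f:T. ✓
f: no successors, so []~p holds vacuously. ✓
— 6 worlds.

4 and 6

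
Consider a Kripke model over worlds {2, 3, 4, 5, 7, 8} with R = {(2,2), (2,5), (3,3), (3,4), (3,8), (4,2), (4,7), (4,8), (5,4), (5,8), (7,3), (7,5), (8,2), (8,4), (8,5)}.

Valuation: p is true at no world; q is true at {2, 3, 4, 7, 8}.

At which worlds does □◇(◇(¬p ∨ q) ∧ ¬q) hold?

{4}

2: successors {2, 5}; ◇(◇(¬p ∨ q) ∧ ¬q) there: 2:T, 5:F. ✗
3: successors {3, 4, 8}; ◇(◇(¬p ∨ q) ∧ ¬q) there: 3:F, 4:F, 8:T. ✗
4: successors {2, 7, 8}; ◇(◇(¬p ∨ q) ∧ ¬q) there: 2:T, 7:T, 8:T. ✓
5: successors {4, 8}; ◇(◇(¬p ∨ q) ∧ ¬q) there: 4:F, 8:T. ✗
7: successors {3, 5}; ◇(◇(¬p ∨ q) ∧ ¬q) there: 3:F, 5:F. ✗
8: successors {2, 4, 5}; ◇(◇(¬p ∨ q) ∧ ¬q) there: 2:T, 4:F, 5:F. ✗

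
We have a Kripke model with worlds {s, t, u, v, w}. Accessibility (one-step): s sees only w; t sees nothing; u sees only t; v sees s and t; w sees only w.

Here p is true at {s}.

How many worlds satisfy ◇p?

s: successors {w}; p there: w:F. ✗
t: no successors, so ◇p fails. ✗
u: successors {t}; p there: t:F. ✗
v: successors {s, t}; p there: s:T, t:F. ✓
w: successors {w}; p there: w:F. ✗
Satisfying worlds: {v}.

1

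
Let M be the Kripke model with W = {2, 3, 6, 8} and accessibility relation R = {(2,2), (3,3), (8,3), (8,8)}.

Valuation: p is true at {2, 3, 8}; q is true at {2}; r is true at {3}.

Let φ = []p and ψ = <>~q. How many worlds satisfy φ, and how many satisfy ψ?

4 and 2

For []p:
2: successors {2}; p there: 2:T. ✓
3: successors {3}; p there: 3:T. ✓
6: no successors, so []p holds vacuously. ✓
8: successors {3, 8}; p there: 3:T, 8:T. ✓
— 4 worlds.
For <>~q:
2: successors {2}; ~q there: 2:F. ✗
3: successors {3}; ~q there: 3:T. ✓
6: no successors, so <>~q fails. ✗
8: successors {3, 8}; ~q there: 3:T, 8:T. ✓
— 2 worlds.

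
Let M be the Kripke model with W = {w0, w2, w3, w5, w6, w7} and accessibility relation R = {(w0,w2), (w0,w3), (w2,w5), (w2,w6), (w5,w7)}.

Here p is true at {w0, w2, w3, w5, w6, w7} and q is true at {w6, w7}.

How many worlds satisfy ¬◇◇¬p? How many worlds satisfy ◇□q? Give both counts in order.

6 and 3

For ¬◇◇¬p:
w0: ◇◇¬p is F. ✓
w2: ◇◇¬p is F. ✓
w3: ◇◇¬p is F. ✓
w5: ◇◇¬p is F. ✓
w6: ◇◇¬p is F. ✓
w7: ◇◇¬p is F. ✓
— 6 worlds.
For ◇□q:
w0: successors {w2, w3}; □q there: w2:F, w3:T. ✓
w2: successors {w5, w6}; □q there: w5:T, w6:T. ✓
w3: no successors, so ◇□q fails. ✗
w5: successors {w7}; □q there: w7:T. ✓
w6: no successors, so ◇□q fails. ✗
w7: no successors, so ◇□q fails. ✗
— 3 worlds.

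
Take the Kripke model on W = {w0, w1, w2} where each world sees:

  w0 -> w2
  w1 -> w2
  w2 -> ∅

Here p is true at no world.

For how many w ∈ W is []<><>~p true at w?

w0: successors {w2}; <><>~p there: w2:F. ✗
w1: successors {w2}; <><>~p there: w2:F. ✗
w2: no successors, so []<><>~p holds vacuously. ✓
Satisfying worlds: {w2}.

1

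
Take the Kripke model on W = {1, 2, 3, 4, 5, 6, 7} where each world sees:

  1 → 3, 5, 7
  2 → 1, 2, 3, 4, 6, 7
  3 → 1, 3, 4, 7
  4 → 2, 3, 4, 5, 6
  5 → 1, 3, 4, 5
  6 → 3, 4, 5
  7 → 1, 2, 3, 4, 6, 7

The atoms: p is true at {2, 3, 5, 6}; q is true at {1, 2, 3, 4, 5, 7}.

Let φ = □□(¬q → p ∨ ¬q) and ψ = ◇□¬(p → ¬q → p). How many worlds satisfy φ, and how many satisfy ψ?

7 and 0

For □□(¬q → p ∨ ¬q):
1: successors {3, 5, 7}; □(¬q → p ∨ ¬q) there: 3:T, 5:T, 7:T. ✓
2: successors {1, 2, 3, 4, 6, 7}; □(¬q → p ∨ ¬q) there: 1:T, 2:T, 3:T, 4:T, 6:T, 7:T. ✓
3: successors {1, 3, 4, 7}; □(¬q → p ∨ ¬q) there: 1:T, 3:T, 4:T, 7:T. ✓
4: successors {2, 3, 4, 5, 6}; □(¬q → p ∨ ¬q) there: 2:T, 3:T, 4:T, 5:T, 6:T. ✓
5: successors {1, 3, 4, 5}; □(¬q → p ∨ ¬q) there: 1:T, 3:T, 4:T, 5:T. ✓
6: successors {3, 4, 5}; □(¬q → p ∨ ¬q) there: 3:T, 4:T, 5:T. ✓
7: successors {1, 2, 3, 4, 6, 7}; □(¬q → p ∨ ¬q) there: 1:T, 2:T, 3:T, 4:T, 6:T, 7:T. ✓
— 7 worlds.
For ◇□¬(p → ¬q → p):
1: successors {3, 5, 7}; □¬(p → ¬q → p) there: 3:F, 5:F, 7:F. ✗
2: successors {1, 2, 3, 4, 6, 7}; □¬(p → ¬q → p) there: 1:F, 2:F, 3:F, 4:F, 6:F, 7:F. ✗
3: successors {1, 3, 4, 7}; □¬(p → ¬q → p) there: 1:F, 3:F, 4:F, 7:F. ✗
4: successors {2, 3, 4, 5, 6}; □¬(p → ¬q → p) there: 2:F, 3:F, 4:F, 5:F, 6:F. ✗
5: successors {1, 3, 4, 5}; □¬(p → ¬q → p) there: 1:F, 3:F, 4:F, 5:F. ✗
6: successors {3, 4, 5}; □¬(p → ¬q → p) there: 3:F, 4:F, 5:F. ✗
7: successors {1, 2, 3, 4, 6, 7}; □¬(p → ¬q → p) there: 1:F, 2:F, 3:F, 4:F, 6:F, 7:F. ✗
— 0 worlds.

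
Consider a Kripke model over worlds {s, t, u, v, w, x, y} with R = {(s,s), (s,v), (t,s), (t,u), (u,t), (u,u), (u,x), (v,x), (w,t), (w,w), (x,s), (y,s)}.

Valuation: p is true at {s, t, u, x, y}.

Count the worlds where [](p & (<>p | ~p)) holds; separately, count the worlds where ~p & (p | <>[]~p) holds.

5 and 0

For [](p & (<>p | ~p)):
s: successors {s, v}; p & (<>p | ~p) there: s:T, v:F. ✗
t: successors {s, u}; p & (<>p | ~p) there: s:T, u:T. ✓
u: successors {t, u, x}; p & (<>p | ~p) there: t:T, u:T, x:T. ✓
v: successors {x}; p & (<>p | ~p) there: x:T. ✓
w: successors {t, w}; p & (<>p | ~p) there: t:T, w:F. ✗
x: successors {s}; p & (<>p | ~p) there: s:T. ✓
y: successors {s}; p & (<>p | ~p) there: s:T. ✓
— 5 worlds.
For ~p & (p | <>[]~p):
s: ~p is F, p | <>[]~p is T. ✗
t: ~p is F, p | <>[]~p is T. ✗
u: ~p is F, p | <>[]~p is T. ✗
v: ~p is T, p | <>[]~p is F. ✗
w: ~p is T, p | <>[]~p is F. ✗
x: ~p is F, p | <>[]~p is T. ✗
y: ~p is F, p | <>[]~p is T. ✗
— 0 worlds.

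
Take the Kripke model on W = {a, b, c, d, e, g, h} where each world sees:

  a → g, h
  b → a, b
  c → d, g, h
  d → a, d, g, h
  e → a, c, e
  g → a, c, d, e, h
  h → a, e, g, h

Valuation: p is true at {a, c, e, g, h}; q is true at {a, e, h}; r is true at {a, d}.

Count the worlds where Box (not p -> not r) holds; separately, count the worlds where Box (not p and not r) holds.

4 and 0

For Box (not p -> not r):
a: successors {g, h}; not p -> not r there: g:T, h:T. ✓
b: successors {a, b}; not p -> not r there: a:T, b:T. ✓
c: successors {d, g, h}; not p -> not r there: d:F, g:T, h:T. ✗
d: successors {a, d, g, h}; not p -> not r there: a:T, d:F, g:T, h:T. ✗
e: successors {a, c, e}; not p -> not r there: a:T, c:T, e:T. ✓
g: successors {a, c, d, e, h}; not p -> not r there: a:T, c:T, d:F, e:T, h:T. ✗
h: successors {a, e, g, h}; not p -> not r there: a:T, e:T, g:T, h:T. ✓
— 4 worlds.
For Box (not p and not r):
a: successors {g, h}; not p and not r there: g:F, h:F. ✗
b: successors {a, b}; not p and not r there: a:F, b:T. ✗
c: successors {d, g, h}; not p and not r there: d:F, g:F, h:F. ✗
d: successors {a, d, g, h}; not p and not r there: a:F, d:F, g:F, h:F. ✗
e: successors {a, c, e}; not p and not r there: a:F, c:F, e:F. ✗
g: successors {a, c, d, e, h}; not p and not r there: a:F, c:F, d:F, e:F, h:F. ✗
h: successors {a, e, g, h}; not p and not r there: a:F, e:F, g:F, h:F. ✗
— 0 worlds.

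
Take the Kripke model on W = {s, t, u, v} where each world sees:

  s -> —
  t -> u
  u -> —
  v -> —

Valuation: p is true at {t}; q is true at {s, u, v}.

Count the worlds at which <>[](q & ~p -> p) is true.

s: no successors, so <>[](q & ~p -> p) fails. ✗
t: successors {u}; [](q & ~p -> p) there: u:T. ✓
u: no successors, so <>[](q & ~p -> p) fails. ✗
v: no successors, so <>[](q & ~p -> p) fails. ✗
Satisfying worlds: {t}.

1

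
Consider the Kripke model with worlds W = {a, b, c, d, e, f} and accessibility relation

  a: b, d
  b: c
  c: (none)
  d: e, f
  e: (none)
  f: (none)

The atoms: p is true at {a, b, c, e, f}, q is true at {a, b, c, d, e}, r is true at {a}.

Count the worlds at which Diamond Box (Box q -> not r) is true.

3

a: successors {b, d}; Box (Box q -> not r) there: b:T, d:T. ✓
b: successors {c}; Box (Box q -> not r) there: c:T. ✓
c: no successors, so Diamond Box (Box q -> not r) fails. ✗
d: successors {e, f}; Box (Box q -> not r) there: e:T, f:T. ✓
e: no successors, so Diamond Box (Box q -> not r) fails. ✗
f: no successors, so Diamond Box (Box q -> not r) fails. ✗
Satisfying worlds: {a, b, d}.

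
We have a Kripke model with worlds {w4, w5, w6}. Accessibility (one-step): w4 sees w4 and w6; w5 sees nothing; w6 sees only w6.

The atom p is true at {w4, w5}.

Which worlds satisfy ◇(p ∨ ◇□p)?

w4: successors {w4, w6}; p ∨ ◇□p there: w4:T, w6:F. ✓
w5: no successors, so ◇(p ∨ ◇□p) fails. ✗
w6: successors {w6}; p ∨ ◇□p there: w6:F. ✗

{w4}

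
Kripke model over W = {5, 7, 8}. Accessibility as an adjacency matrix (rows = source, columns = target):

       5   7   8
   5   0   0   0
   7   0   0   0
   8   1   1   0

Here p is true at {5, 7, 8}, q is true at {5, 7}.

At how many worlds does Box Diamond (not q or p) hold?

2

5: no successors, so Box Diamond (not q or p) holds vacuously. ✓
7: no successors, so Box Diamond (not q or p) holds vacuously. ✓
8: successors {5, 7}; Diamond (not q or p) there: 5:F, 7:F. ✗
Satisfying worlds: {5, 7}.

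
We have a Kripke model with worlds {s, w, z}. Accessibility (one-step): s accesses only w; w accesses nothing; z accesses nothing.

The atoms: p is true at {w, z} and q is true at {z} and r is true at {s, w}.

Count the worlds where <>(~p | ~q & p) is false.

s: successors {w}; ~p | ~q & p there: w:T. ✓
w: no successors, so <>(~p | ~q & p) fails. ✗
z: no successors, so <>(~p | ~q & p) fails. ✗
Satisfying worlds: {s}.
So <>(~p | ~q & p) fails at the other 2 worlds.

2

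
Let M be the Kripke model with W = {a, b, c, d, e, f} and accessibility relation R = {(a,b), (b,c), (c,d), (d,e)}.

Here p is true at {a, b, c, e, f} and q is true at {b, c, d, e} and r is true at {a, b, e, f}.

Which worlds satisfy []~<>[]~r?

a: successors {b}; ~<>[]~r there: b:F. ✗
b: successors {c}; ~<>[]~r there: c:T. ✓
c: successors {d}; ~<>[]~r there: d:F. ✗
d: successors {e}; ~<>[]~r there: e:T. ✓
e: no successors, so []~<>[]~r holds vacuously. ✓
f: no successors, so []~<>[]~r holds vacuously. ✓

{b, d, e, f}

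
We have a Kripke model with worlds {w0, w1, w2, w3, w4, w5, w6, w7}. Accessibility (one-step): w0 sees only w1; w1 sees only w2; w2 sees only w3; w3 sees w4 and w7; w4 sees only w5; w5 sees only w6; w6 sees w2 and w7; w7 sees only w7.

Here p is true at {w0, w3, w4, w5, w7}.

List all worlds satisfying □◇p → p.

w0: □◇p is F, p is T. ✓
w1: □◇p is T, p is F. ✗
w2: □◇p is T, p is F. ✗
w3: □◇p is T, p is T. ✓
w4: □◇p is F, p is T. ✓
w5: □◇p is T, p is T. ✓
w6: □◇p is T, p is F. ✗
w7: □◇p is T, p is T. ✓

{w0, w3, w4, w5, w7}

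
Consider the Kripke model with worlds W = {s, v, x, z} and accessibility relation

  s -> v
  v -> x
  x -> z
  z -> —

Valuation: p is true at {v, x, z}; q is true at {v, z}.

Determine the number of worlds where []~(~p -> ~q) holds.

1

s: successors {v}; ~(~p -> ~q) there: v:F. ✗
v: successors {x}; ~(~p -> ~q) there: x:F. ✗
x: successors {z}; ~(~p -> ~q) there: z:F. ✗
z: no successors, so []~(~p -> ~q) holds vacuously. ✓
Satisfying worlds: {z}.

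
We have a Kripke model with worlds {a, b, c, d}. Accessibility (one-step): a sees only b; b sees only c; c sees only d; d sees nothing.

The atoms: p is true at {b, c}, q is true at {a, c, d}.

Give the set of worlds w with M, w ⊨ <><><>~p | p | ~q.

a: <><><>~p is T, p | ~q is F. ✓
b: <><><>~p is F, p | ~q is T. ✓
c: <><><>~p is F, p | ~q is T. ✓
d: <><><>~p is F, p | ~q is F. ✗

{a, b, c}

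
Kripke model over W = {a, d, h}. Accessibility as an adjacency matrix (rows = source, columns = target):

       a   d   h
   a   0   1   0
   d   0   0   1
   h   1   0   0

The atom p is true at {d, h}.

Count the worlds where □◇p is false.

a: successors {d}; ◇p there: d:T. ✓
d: successors {h}; ◇p there: h:F. ✗
h: successors {a}; ◇p there: a:T. ✓
Satisfying worlds: {a, h}.
So □◇p fails at the other 1 world.

1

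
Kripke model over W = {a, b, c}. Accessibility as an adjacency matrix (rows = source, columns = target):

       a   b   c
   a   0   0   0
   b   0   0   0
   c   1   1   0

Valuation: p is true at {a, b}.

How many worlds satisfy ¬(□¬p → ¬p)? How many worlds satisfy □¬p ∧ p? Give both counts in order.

For ¬(□¬p → ¬p):
a: □¬p → ¬p is F. ✓
b: □¬p → ¬p is F. ✓
c: □¬p → ¬p is T. ✗
— 2 worlds.
For □¬p ∧ p:
a: □¬p is T, p is T. ✓
b: □¬p is T, p is T. ✓
c: □¬p is F, p is F. ✗
— 2 worlds.

2 and 2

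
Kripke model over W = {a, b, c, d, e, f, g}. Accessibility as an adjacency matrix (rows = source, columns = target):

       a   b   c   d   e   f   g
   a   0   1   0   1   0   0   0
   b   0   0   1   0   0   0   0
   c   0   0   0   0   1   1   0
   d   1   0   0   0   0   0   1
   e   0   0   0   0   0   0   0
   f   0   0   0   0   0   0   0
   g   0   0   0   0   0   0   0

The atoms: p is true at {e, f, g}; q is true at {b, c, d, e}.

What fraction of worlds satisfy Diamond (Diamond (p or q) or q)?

4/7

a: successors {b, d}; Diamond (p or q) or q there: b:T, d:T. ✓
b: successors {c}; Diamond (p or q) or q there: c:T. ✓
c: successors {e, f}; Diamond (p or q) or q there: e:T, f:F. ✓
d: successors {a, g}; Diamond (p or q) or q there: a:T, g:F. ✓
e: no successors, so Diamond (Diamond (p or q) or q) fails. ✗
f: no successors, so Diamond (Diamond (p or q) or q) fails. ✗
g: no successors, so Diamond (Diamond (p or q) or q) fails. ✗
That's 4 of 7 worlds, so 4/7.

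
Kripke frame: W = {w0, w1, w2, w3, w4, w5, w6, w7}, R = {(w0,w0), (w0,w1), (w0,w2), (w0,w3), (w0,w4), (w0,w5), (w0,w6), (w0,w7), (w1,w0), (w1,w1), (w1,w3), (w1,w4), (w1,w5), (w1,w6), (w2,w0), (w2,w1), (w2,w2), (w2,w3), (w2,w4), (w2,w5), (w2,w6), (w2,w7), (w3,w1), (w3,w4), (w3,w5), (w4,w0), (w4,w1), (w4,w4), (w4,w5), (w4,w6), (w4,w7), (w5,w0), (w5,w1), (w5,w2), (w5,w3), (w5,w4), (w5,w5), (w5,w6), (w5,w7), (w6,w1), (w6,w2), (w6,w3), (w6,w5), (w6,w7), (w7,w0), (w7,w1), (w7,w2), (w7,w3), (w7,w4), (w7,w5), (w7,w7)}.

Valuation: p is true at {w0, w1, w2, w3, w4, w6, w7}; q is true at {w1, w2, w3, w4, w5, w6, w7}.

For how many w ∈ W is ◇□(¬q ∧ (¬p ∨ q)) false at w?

w0: successors {w0, w1, w2, w3, w4, w5, w6, w7}; □(¬q ∧ (¬p ∨ q)) there: w0:F, w1:F, w2:F, w3:F, w4:F, w5:F, w6:F, w7:F. ✗
w1: successors {w0, w1, w3, w4, w5, w6}; □(¬q ∧ (¬p ∨ q)) there: w0:F, w1:F, w3:F, w4:F, w5:F, w6:F. ✗
w2: successors {w0, w1, w2, w3, w4, w5, w6, w7}; □(¬q ∧ (¬p ∨ q)) there: w0:F, w1:F, w2:F, w3:F, w4:F, w5:F, w6:F, w7:F. ✗
w3: successors {w1, w4, w5}; □(¬q ∧ (¬p ∨ q)) there: w1:F, w4:F, w5:F. ✗
w4: successors {w0, w1, w4, w5, w6, w7}; □(¬q ∧ (¬p ∨ q)) there: w0:F, w1:F, w4:F, w5:F, w6:F, w7:F. ✗
w5: successors {w0, w1, w2, w3, w4, w5, w6, w7}; □(¬q ∧ (¬p ∨ q)) there: w0:F, w1:F, w2:F, w3:F, w4:F, w5:F, w6:F, w7:F. ✗
w6: successors {w1, w2, w3, w5, w7}; □(¬q ∧ (¬p ∨ q)) there: w1:F, w2:F, w3:F, w5:F, w7:F. ✗
w7: successors {w0, w1, w2, w3, w4, w5, w7}; □(¬q ∧ (¬p ∨ q)) there: w0:F, w1:F, w2:F, w3:F, w4:F, w5:F, w7:F. ✗
Satisfying worlds: ∅.
So ◇□(¬q ∧ (¬p ∨ q)) fails at the other 8 worlds.

8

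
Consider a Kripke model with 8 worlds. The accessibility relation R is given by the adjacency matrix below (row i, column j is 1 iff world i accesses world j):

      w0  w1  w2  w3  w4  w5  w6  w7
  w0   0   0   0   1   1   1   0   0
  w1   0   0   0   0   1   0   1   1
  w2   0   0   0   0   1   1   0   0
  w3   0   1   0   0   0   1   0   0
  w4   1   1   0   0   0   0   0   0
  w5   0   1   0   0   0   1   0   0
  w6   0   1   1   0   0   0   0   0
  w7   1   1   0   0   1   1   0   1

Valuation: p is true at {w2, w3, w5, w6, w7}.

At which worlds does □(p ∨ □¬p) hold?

w0: successors {w3, w4, w5}; p ∨ □¬p there: w3:T, w4:T, w5:T. ✓
w1: successors {w4, w6, w7}; p ∨ □¬p there: w4:T, w6:T, w7:T. ✓
w2: successors {w4, w5}; p ∨ □¬p there: w4:T, w5:T. ✓
w3: successors {w1, w5}; p ∨ □¬p there: w1:F, w5:T. ✗
w4: successors {w0, w1}; p ∨ □¬p there: w0:F, w1:F. ✗
w5: successors {w1, w5}; p ∨ □¬p there: w1:F, w5:T. ✗
w6: successors {w1, w2}; p ∨ □¬p there: w1:F, w2:T. ✗
w7: successors {w0, w1, w4, w5, w7}; p ∨ □¬p there: w0:F, w1:F, w4:T, w5:T, w7:T. ✗

{w0, w1, w2}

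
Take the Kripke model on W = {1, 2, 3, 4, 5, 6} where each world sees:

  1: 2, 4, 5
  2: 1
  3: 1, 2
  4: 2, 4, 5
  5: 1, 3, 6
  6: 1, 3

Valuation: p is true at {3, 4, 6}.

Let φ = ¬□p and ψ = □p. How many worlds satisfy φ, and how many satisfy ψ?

For ¬□p:
1: □p is F. ✓
2: □p is F. ✓
3: □p is F. ✓
4: □p is F. ✓
5: □p is F. ✓
6: □p is F. ✓
— 6 worlds.
For □p:
1: successors {2, 4, 5}; p there: 2:F, 4:T, 5:F. ✗
2: successors {1}; p there: 1:F. ✗
3: successors {1, 2}; p there: 1:F, 2:F. ✗
4: successors {2, 4, 5}; p there: 2:F, 4:T, 5:F. ✗
5: successors {1, 3, 6}; p there: 1:F, 3:T, 6:T. ✗
6: successors {1, 3}; p there: 1:F, 3:T. ✗
— 0 worlds.

6 and 0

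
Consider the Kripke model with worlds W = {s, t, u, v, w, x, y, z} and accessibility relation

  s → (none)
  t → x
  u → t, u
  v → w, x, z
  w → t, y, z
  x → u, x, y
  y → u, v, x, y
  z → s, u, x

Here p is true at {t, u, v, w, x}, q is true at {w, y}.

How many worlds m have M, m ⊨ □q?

s: no successors, so □q holds vacuously. ✓
t: successors {x}; q there: x:F. ✗
u: successors {t, u}; q there: t:F, u:F. ✗
v: successors {w, x, z}; q there: w:T, x:F, z:F. ✗
w: successors {t, y, z}; q there: t:F, y:T, z:F. ✗
x: successors {u, x, y}; q there: u:F, x:F, y:T. ✗
y: successors {u, v, x, y}; q there: u:F, v:F, x:F, y:T. ✗
z: successors {s, u, x}; q there: s:F, u:F, x:F. ✗
Satisfying worlds: {s}.

1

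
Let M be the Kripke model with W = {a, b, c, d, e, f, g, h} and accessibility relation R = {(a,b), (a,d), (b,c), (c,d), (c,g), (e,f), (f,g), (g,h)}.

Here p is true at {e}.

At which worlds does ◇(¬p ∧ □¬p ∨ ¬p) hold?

{a, b, c, e, f, g}

a: successors {b, d}; ¬p ∧ □¬p ∨ ¬p there: b:T, d:T. ✓
b: successors {c}; ¬p ∧ □¬p ∨ ¬p there: c:T. ✓
c: successors {d, g}; ¬p ∧ □¬p ∨ ¬p there: d:T, g:T. ✓
d: no successors, so ◇(¬p ∧ □¬p ∨ ¬p) fails. ✗
e: successors {f}; ¬p ∧ □¬p ∨ ¬p there: f:T. ✓
f: successors {g}; ¬p ∧ □¬p ∨ ¬p there: g:T. ✓
g: successors {h}; ¬p ∧ □¬p ∨ ¬p there: h:T. ✓
h: no successors, so ◇(¬p ∧ □¬p ∨ ¬p) fails. ✗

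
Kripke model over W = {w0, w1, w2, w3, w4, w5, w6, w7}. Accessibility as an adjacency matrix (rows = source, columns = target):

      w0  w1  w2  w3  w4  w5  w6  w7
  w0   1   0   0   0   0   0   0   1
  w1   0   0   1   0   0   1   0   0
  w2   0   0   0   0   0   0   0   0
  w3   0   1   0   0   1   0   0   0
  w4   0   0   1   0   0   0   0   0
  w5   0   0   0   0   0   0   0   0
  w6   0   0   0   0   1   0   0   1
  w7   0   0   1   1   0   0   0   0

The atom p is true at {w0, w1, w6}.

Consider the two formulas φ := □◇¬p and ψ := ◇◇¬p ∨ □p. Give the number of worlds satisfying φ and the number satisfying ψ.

5 and 6

For □◇¬p:
w0: successors {w0, w7}; ◇¬p there: w0:T, w7:T. ✓
w1: successors {w2, w5}; ◇¬p there: w2:F, w5:F. ✗
w2: no successors, so □◇¬p holds vacuously. ✓
w3: successors {w1, w4}; ◇¬p there: w1:T, w4:T. ✓
w4: successors {w2}; ◇¬p there: w2:F. ✗
w5: no successors, so □◇¬p holds vacuously. ✓
w6: successors {w4, w7}; ◇¬p there: w4:T, w7:T. ✓
w7: successors {w2, w3}; ◇¬p there: w2:F, w3:T. ✗
— 5 worlds.
For ◇◇¬p ∨ □p:
w0: ◇◇¬p is T, □p is F. ✓
w1: ◇◇¬p is F, □p is F. ✗
w2: ◇◇¬p is F, □p is T. ✓
w3: ◇◇¬p is T, □p is F. ✓
w4: ◇◇¬p is F, □p is F. ✗
w5: ◇◇¬p is F, □p is T. ✓
w6: ◇◇¬p is T, □p is F. ✓
w7: ◇◇¬p is T, □p is F. ✓
— 6 worlds.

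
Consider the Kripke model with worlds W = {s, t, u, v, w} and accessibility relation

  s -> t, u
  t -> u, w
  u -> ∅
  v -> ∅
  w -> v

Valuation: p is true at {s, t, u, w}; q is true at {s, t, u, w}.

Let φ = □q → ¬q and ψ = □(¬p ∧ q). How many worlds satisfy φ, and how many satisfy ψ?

For □q → ¬q:
s: □q is T, ¬q is F. ✗
t: □q is T, ¬q is F. ✗
u: □q is T, ¬q is F. ✗
v: □q is T, ¬q is T. ✓
w: □q is F, ¬q is F. ✓
— 2 worlds.
For □(¬p ∧ q):
s: successors {t, u}; ¬p ∧ q there: t:F, u:F. ✗
t: successors {u, w}; ¬p ∧ q there: u:F, w:F. ✗
u: no successors, so □(¬p ∧ q) holds vacuously. ✓
v: no successors, so □(¬p ∧ q) holds vacuously. ✓
w: successors {v}; ¬p ∧ q there: v:F. ✗
— 2 worlds.

2 and 2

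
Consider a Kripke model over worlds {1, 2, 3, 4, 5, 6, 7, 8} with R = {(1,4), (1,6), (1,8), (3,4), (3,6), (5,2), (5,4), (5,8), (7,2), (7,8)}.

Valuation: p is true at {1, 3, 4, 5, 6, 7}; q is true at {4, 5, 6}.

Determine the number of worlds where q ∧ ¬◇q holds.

1: q is F, ¬◇q is F. ✗
2: q is F, ¬◇q is T. ✗
3: q is F, ¬◇q is F. ✗
4: q is T, ¬◇q is T. ✓
5: q is T, ¬◇q is F. ✗
6: q is T, ¬◇q is T. ✓
7: q is F, ¬◇q is T. ✗
8: q is F, ¬◇q is T. ✗
Satisfying worlds: {4, 6}.

2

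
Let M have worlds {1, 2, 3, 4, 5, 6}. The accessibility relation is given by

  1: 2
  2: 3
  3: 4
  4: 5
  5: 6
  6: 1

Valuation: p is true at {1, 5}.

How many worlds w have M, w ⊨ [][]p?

1: successors {2}; []p there: 2:F. ✗
2: successors {3}; []p there: 3:F. ✗
3: successors {4}; []p there: 4:T. ✓
4: successors {5}; []p there: 5:F. ✗
5: successors {6}; []p there: 6:T. ✓
6: successors {1}; []p there: 1:F. ✗
Satisfying worlds: {3, 5}.

2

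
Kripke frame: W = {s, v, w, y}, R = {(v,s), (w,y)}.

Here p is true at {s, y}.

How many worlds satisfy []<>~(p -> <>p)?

2

s: no successors, so []<>~(p -> <>p) holds vacuously. ✓
v: successors {s}; <>~(p -> <>p) there: s:F. ✗
w: successors {y}; <>~(p -> <>p) there: y:F. ✗
y: no successors, so []<>~(p -> <>p) holds vacuously. ✓
Satisfying worlds: {s, y}.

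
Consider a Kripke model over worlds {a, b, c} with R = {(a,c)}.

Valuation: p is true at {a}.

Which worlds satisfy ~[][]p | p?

{a}

a: ~[][]p is F, p is T. ✓
b: ~[][]p is F, p is F. ✗
c: ~[][]p is F, p is F. ✗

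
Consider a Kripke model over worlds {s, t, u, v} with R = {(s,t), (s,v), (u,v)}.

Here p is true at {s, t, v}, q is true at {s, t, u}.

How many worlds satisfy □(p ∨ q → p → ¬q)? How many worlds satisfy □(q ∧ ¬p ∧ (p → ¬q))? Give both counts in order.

3 and 2

For □(p ∨ q → p → ¬q):
s: successors {t, v}; p ∨ q → p → ¬q there: t:F, v:T. ✗
t: no successors, so □(p ∨ q → p → ¬q) holds vacuously. ✓
u: successors {v}; p ∨ q → p → ¬q there: v:T. ✓
v: no successors, so □(p ∨ q → p → ¬q) holds vacuously. ✓
— 3 worlds.
For □(q ∧ ¬p ∧ (p → ¬q)):
s: successors {t, v}; q ∧ ¬p ∧ (p → ¬q) there: t:F, v:F. ✗
t: no successors, so □(q ∧ ¬p ∧ (p → ¬q)) holds vacuously. ✓
u: successors {v}; q ∧ ¬p ∧ (p → ¬q) there: v:F. ✗
v: no successors, so □(q ∧ ¬p ∧ (p → ¬q)) holds vacuously. ✓
— 2 worlds.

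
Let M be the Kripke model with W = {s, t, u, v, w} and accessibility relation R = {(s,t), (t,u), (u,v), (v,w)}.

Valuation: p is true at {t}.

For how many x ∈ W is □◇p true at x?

s: successors {t}; ◇p there: t:F. ✗
t: successors {u}; ◇p there: u:F. ✗
u: successors {v}; ◇p there: v:F. ✗
v: successors {w}; ◇p there: w:F. ✗
w: no successors, so □◇p holds vacuously. ✓
Satisfying worlds: {w}.

1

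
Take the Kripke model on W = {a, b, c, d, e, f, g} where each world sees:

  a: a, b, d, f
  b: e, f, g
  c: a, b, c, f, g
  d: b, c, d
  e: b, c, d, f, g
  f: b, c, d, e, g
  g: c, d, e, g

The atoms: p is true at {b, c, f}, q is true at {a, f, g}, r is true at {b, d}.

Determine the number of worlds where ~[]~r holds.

a: []~r is F. ✓
b: []~r is T. ✗
c: []~r is F. ✓
d: []~r is F. ✓
e: []~r is F. ✓
f: []~r is F. ✓
g: []~r is F. ✓
Satisfying worlds: {a, c, d, e, f, g}.

6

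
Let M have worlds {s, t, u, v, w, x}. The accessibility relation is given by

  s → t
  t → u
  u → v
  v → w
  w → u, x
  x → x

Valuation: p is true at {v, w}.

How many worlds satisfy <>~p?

s: successors {t}; ~p there: t:T. ✓
t: successors {u}; ~p there: u:T. ✓
u: successors {v}; ~p there: v:F. ✗
v: successors {w}; ~p there: w:F. ✗
w: successors {u, x}; ~p there: u:T, x:T. ✓
x: successors {x}; ~p there: x:T. ✓
Satisfying worlds: {s, t, w, x}.

4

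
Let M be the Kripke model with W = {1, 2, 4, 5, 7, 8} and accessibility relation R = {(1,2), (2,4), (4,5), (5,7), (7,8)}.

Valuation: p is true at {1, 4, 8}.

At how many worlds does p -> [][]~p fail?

1: p is T, [][]~p is F. ✗
2: p is F, [][]~p is T. ✓
4: p is T, [][]~p is T. ✓
5: p is F, [][]~p is F. ✓
7: p is F, [][]~p is T. ✓
8: p is T, [][]~p is T. ✓
Satisfying worlds: {2, 4, 5, 7, 8}.
So p -> [][]~p fails at the other 1 world.

1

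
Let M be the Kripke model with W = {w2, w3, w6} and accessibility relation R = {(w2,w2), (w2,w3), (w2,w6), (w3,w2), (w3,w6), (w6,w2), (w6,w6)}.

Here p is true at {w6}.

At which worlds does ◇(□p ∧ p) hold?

∅

w2: successors {w2, w3, w6}; □p ∧ p there: w2:F, w3:F, w6:F. ✗
w3: successors {w2, w6}; □p ∧ p there: w2:F, w6:F. ✗
w6: successors {w2, w6}; □p ∧ p there: w2:F, w6:F. ✗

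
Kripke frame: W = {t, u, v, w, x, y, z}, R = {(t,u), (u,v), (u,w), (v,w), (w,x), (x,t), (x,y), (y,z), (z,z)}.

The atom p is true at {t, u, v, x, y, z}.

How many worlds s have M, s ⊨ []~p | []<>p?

t: []~p is F, []<>p is T. ✓
u: []~p is F, []<>p is F. ✗
v: []~p is T, []<>p is T. ✓
w: []~p is F, []<>p is T. ✓
x: []~p is F, []<>p is T. ✓
y: []~p is F, []<>p is T. ✓
z: []~p is F, []<>p is T. ✓
Satisfying worlds: {t, v, w, x, y, z}.

6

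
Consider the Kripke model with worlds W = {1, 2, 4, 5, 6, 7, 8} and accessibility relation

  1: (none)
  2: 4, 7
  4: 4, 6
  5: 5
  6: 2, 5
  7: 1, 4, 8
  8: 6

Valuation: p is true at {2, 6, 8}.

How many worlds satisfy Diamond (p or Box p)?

4

1: no successors, so Diamond (p or Box p) fails. ✗
2: successors {4, 7}; p or Box p there: 4:F, 7:F. ✗
4: successors {4, 6}; p or Box p there: 4:F, 6:T. ✓
5: successors {5}; p or Box p there: 5:F. ✗
6: successors {2, 5}; p or Box p there: 2:T, 5:F. ✓
7: successors {1, 4, 8}; p or Box p there: 1:T, 4:F, 8:T. ✓
8: successors {6}; p or Box p there: 6:T. ✓
Satisfying worlds: {4, 6, 7, 8}.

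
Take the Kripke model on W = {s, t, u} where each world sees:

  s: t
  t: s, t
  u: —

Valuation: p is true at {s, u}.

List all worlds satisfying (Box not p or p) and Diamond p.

s: Box not p or p is T, Diamond p is F. ✗
t: Box not p or p is F, Diamond p is T. ✗
u: Box not p or p is T, Diamond p is F. ✗

∅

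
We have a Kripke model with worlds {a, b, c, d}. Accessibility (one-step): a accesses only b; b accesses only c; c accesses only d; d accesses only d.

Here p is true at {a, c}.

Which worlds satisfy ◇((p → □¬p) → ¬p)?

{a, c, d}

a: successors {b}; (p → □¬p) → ¬p there: b:T. ✓
b: successors {c}; (p → □¬p) → ¬p there: c:F. ✗
c: successors {d}; (p → □¬p) → ¬p there: d:T. ✓
d: successors {d}; (p → □¬p) → ¬p there: d:T. ✓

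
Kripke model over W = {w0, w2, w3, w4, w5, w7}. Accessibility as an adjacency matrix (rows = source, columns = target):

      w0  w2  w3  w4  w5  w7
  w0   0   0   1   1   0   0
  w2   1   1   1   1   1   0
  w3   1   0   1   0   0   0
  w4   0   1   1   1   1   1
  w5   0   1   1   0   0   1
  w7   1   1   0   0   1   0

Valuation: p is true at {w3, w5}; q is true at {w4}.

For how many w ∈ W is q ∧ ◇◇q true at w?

1

w0: q is F, ◇◇q is T. ✗
w2: q is F, ◇◇q is T. ✗
w3: q is F, ◇◇q is T. ✗
w4: q is T, ◇◇q is T. ✓
w5: q is F, ◇◇q is T. ✗
w7: q is F, ◇◇q is T. ✗
Satisfying worlds: {w4}.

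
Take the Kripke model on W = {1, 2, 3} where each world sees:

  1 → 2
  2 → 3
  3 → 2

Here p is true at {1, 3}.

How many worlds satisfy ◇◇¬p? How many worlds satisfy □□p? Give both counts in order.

1 and 2

For ◇◇¬p:
1: successors {2}; ◇¬p there: 2:F. ✗
2: successors {3}; ◇¬p there: 3:T. ✓
3: successors {2}; ◇¬p there: 2:F. ✗
— 1 world.
For □□p:
1: successors {2}; □p there: 2:T. ✓
2: successors {3}; □p there: 3:F. ✗
3: successors {2}; □p there: 2:T. ✓
— 2 worlds.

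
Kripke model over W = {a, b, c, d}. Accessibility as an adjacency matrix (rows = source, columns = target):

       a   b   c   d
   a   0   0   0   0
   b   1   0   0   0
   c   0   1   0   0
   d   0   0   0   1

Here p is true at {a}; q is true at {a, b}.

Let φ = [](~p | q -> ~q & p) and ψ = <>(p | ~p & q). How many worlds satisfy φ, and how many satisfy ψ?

1 and 2

For [](~p | q -> ~q & p):
a: no successors, so [](~p | q -> ~q & p) holds vacuously. ✓
b: successors {a}; ~p | q -> ~q & p there: a:F. ✗
c: successors {b}; ~p | q -> ~q & p there: b:F. ✗
d: successors {d}; ~p | q -> ~q & p there: d:F. ✗
— 1 world.
For <>(p | ~p & q):
a: no successors, so <>(p | ~p & q) fails. ✗
b: successors {a}; p | ~p & q there: a:T. ✓
c: successors {b}; p | ~p & q there: b:T. ✓
d: successors {d}; p | ~p & q there: d:F. ✗
— 2 worlds.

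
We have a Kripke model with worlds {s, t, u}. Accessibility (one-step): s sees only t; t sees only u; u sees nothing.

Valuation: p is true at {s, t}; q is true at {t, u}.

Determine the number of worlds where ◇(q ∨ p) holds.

s: successors {t}; q ∨ p there: t:T. ✓
t: successors {u}; q ∨ p there: u:T. ✓
u: no successors, so ◇(q ∨ p) fails. ✗
Satisfying worlds: {s, t}.

2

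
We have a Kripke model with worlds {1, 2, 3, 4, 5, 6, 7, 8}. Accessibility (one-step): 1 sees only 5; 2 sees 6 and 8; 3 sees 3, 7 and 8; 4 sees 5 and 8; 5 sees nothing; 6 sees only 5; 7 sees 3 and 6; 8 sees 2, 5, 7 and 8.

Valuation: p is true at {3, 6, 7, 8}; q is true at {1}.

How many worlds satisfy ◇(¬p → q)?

1: successors {5}; ¬p → q there: 5:F. ✗
2: successors {6, 8}; ¬p → q there: 6:T, 8:T. ✓
3: successors {3, 7, 8}; ¬p → q there: 3:T, 7:T, 8:T. ✓
4: successors {5, 8}; ¬p → q there: 5:F, 8:T. ✓
5: no successors, so ◇(¬p → q) fails. ✗
6: successors {5}; ¬p → q there: 5:F. ✗
7: successors {3, 6}; ¬p → q there: 3:T, 6:T. ✓
8: successors {2, 5, 7, 8}; ¬p → q there: 2:F, 5:F, 7:T, 8:T. ✓
Satisfying worlds: {2, 3, 4, 7, 8}.

5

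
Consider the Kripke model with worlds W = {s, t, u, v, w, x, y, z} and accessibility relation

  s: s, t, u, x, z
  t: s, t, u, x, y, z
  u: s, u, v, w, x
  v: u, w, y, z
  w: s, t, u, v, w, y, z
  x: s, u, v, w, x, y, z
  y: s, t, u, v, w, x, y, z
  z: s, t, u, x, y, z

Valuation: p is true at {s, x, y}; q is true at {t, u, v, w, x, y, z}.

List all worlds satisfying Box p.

s: successors {s, t, u, x, z}; p there: s:T, t:F, u:F, x:T, z:F. ✗
t: successors {s, t, u, x, y, z}; p there: s:T, t:F, u:F, x:T, y:T, z:F. ✗
u: successors {s, u, v, w, x}; p there: s:T, u:F, v:F, w:F, x:T. ✗
v: successors {u, w, y, z}; p there: u:F, w:F, y:T, z:F. ✗
w: successors {s, t, u, v, w, y, z}; p there: s:T, t:F, u:F, v:F, w:F, y:T, z:F. ✗
x: successors {s, u, v, w, x, y, z}; p there: s:T, u:F, v:F, w:F, x:T, y:T, z:F. ✗
y: successors {s, t, u, v, w, x, y, z}; p there: s:T, t:F, u:F, v:F, w:F, x:T, y:T, z:F. ✗
z: successors {s, t, u, x, y, z}; p there: s:T, t:F, u:F, x:T, y:T, z:F. ✗

∅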